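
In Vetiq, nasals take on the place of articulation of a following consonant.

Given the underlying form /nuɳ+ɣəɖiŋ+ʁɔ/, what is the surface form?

The rule targets /ɳ/ (voiced retroflex nasal), which sits before the trigger /ɣ/ (velar).
Changing only its place to velar gives [ŋ] — the voiced velar nasal.
At the second juncture, /ŋ/ likewise becomes [ɴ] adjacent to /ʁ/.

[nuŋɣəɖiɴʁɔ]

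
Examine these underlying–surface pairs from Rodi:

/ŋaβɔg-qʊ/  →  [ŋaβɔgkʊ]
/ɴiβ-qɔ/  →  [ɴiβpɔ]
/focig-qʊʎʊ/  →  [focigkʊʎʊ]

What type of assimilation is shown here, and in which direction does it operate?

Underlying /q/ is realised as [k] next to /g/; /g/ itself does not change.
/q/ is uvular while /g/ is velar; the output [k] is velar, matching the trigger — so the feature that spreads is place.
Manner and voice are unchanged, so the assimilation is partial, not total.
Checking the remaining alternation: /q/ → [p] after /β/ (uvular → bilabial, matching bilabial) — only place changes, and always toward the preceding segment.
Since the segment that changes follows the conditioning segment, the assimilation is progressive.

progressive place assimilation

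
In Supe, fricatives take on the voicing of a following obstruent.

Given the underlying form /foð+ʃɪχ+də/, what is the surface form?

The rule targets /ð/ (voiced dental fricative), which sits before the trigger /ʃ/ (voiceless).
A voiceless dental fricative is [θ], so the surface segment is [θ].
The same rule applies at the second boundary: /χ/ → [ʁ] next to /d/.

[foθʃɪʁdə]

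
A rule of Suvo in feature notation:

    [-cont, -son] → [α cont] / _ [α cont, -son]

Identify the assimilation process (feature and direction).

regressive manner assimilation

The shared variable α links the value of [cont] on the target to that of the neighbouring obstruent. [cont] distinguishes stops from fricatives — a manner-of-articulation feature — so this is manner assimilation.
Since the environment is written after the underscore, the trigger follows the target; the direction is regressive.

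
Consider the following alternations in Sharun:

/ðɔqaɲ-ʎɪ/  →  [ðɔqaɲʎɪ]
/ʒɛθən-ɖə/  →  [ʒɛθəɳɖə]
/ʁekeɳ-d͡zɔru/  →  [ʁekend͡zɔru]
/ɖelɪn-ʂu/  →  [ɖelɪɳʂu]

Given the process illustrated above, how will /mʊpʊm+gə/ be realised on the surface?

[mʊpʊŋgə]

The data show regressive place assimilation: /n/ → [ɳ] before /ɖ/; /ɳ/ → [n] before /d͡z/; /n/ → [ɳ] before /ʂ/. In each pair only place changes, matching the following consonant, while manner and voice stay constant.
Nothing changes in [ðɔqaɲʎɪ]: there the adjacent consonants already agree in place (/ɲ/ and /ʎ/ are both palatal), so this form is consistent with the same rule.
The rule targets /m/ (voiced bilabial nasal), which sits before the trigger /g/ (velar).
A voiced velar nasal is [ŋ], so the surface segment is [ŋ].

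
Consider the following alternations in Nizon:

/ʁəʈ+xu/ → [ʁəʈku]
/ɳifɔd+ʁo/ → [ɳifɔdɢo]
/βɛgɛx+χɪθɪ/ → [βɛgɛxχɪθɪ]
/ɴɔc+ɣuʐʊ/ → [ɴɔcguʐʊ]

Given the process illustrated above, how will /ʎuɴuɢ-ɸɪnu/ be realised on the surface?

The data show progressive manner assimilation: /x/ → [k] after /ʈ/; /ʁ/ → [ɢ] after /d/; /ɣ/ → [g] after /c/. In each pair only manner changes, matching the preceding consonant, while place and voice stay constant.
Nothing changes in [βɛgɛxχɪθɪ]: there the adjacent consonants already agree in manner (/χ/ and /x/ are both fricatives), so this form is consistent with the same rule.
The rule targets /ɸ/ (voiceless bilabial fricative), which sits after the trigger /ɢ/ (stop).
Changing only its manner to stop gives [p] — the voiceless bilabial stop.

[ʎuɴuɢpɪnu]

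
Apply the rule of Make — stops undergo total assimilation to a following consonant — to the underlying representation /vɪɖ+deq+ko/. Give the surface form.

/ɖ/ is the segment targeted by the rule; it sits immediately before /d/, so it assimilates completely and surfaces as [d].
At the second juncture, /q/ likewise becomes [k] adjacent to /k/.

[vɪddekko]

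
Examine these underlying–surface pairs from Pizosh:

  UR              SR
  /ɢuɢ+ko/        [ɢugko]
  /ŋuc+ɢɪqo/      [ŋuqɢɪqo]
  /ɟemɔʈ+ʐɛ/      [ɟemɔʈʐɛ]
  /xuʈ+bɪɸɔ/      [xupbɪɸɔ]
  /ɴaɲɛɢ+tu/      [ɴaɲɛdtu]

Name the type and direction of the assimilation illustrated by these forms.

regressive place assimilation

The segment that alternates is /ɢ/, which surfaces as [g] when adjacent to /k/.
/ɢ/ is uvular while /k/ is velar; the output [g] is velar, matching the trigger — so the feature that spreads is place.
Manner and voice are unchanged, so the assimilation is partial, not total.
The other alternating forms pattern the same way: /c/ → [q] before /ɢ/ (palatal → uvular, matching uvular); /ʈ/ → [p] before /b/ (retroflex → bilabial, matching bilabial); /ɢ/ → [d] before /t/ (uvular → alveolar, matching alveolar) — only place changes, and always toward the following segment.
Nothing changes in [ɟemɔʈʐɛ]: there the adjacent consonants already agree in place (/ʈ/ and /ʐ/ are both retroflex), so this form is consistent with the same rule.
The trigger is the following segment, so the direction is regressive (anticipatory).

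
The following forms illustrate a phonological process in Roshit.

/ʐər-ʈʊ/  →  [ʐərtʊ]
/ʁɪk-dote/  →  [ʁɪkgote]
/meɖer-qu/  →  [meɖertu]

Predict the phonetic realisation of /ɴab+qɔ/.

The data show progressive place assimilation: /ʈ/ → [t] after /r/; /d/ → [g] after /k/; /q/ → [t] after /r/. In each pair only place changes, matching the preceding consonant, while manner and voice stay constant.
/q/ is a voiceless uvular stop. The preceding trigger /b/ is bilabial, so /q/ must become bilabial as well.
The voiceless bilabial stop is [p], so /q/ → [p].

[ɴabpɔ]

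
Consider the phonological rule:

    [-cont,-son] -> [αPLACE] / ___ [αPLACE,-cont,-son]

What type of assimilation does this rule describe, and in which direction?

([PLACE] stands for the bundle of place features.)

The rule copies the place features (abbreviated [PLACE]) from the environment onto the target, so the assimilating feature is place.
Since the environment is written after the underscore, the trigger follows the target; the direction is regressive.

regressive place assimilation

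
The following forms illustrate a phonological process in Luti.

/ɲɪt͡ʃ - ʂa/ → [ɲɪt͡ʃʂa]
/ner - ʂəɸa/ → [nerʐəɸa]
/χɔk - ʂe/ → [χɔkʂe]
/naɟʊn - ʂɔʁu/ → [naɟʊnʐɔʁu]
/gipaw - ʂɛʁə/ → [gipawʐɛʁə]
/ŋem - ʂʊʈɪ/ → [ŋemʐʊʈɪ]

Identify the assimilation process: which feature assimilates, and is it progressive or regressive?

progressive voicing assimilation

The segment that alternates is /ʂ/, which surfaces as [ʐ] when adjacent to /r/.
/ʂ/ is voiceless while /r/ is voiced; the output [ʐ] is voiced, matching the trigger — so the feature that spreads is voicing.
Place and manner are unchanged, so the assimilation is partial, not total.
The same holds elsewhere in the data: /ʂ/ → [ʐ] after /n/ (voiceless → voiced, matching voiced); /ʂ/ → [ʐ] after /w/ (voiceless → voiced, matching voiced); /ʂ/ → [ʐ] after /m/ (voiceless → voiced, matching voiced) — only voicing changes, and always toward the preceding segment.
Nothing changes in [ɲɪt͡ʃʂa], [χɔkʂe]: there the adjacent consonants already agree in voicing (/ʂ/ and /t͡ʃ/ are both voiceless; /ʂ/ and /k/ are both voiceless), so these forms are consistent with the same rule.
The trigger is the preceding segment, so the direction is progressive (perseverative).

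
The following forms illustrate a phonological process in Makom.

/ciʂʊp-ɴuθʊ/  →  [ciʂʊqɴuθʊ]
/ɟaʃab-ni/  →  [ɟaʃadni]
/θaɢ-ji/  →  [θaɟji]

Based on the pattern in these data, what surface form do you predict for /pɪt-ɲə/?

The data show regressive place assimilation: /p/ → [q] before /ɴ/; /b/ → [d] before /n/; /ɢ/ → [ɟ] before /j/. In each pair only place changes, matching the following consonant, while manner and voice stay constant.
/t/ is a voiceless alveolar stop. The following trigger /ɲ/ is palatal, so /t/ must become palatal as well.
Changing only its place to palatal gives [c] — the voiceless palatal stop.

[pɪcɲə]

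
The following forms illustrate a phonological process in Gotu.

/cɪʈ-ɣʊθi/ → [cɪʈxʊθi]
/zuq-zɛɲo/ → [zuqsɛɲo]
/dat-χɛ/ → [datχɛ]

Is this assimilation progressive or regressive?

Comparing underlying and surface forms, /ɣ/ → [x] is the alternation; the neighbouring /ʈ/ is constant.
/ɣ/ is voiced while /ʈ/ is voiceless; the output [x] is voiceless, matching the trigger — so the feature that spreads is voicing.
The other alternating form patterns the same way: /z/ → [s] after /q/ (voiced → voiceless, matching voiceless) — only voicing changes, and always toward the preceding segment.
Nothing changes in [datχɛ]: there the adjacent consonants already agree in voicing (/χ/ and /t/ are both voiceless), so this form is consistent with the same rule.
Since the segment that changes follows the conditioning segment, the assimilation is progressive.

progressive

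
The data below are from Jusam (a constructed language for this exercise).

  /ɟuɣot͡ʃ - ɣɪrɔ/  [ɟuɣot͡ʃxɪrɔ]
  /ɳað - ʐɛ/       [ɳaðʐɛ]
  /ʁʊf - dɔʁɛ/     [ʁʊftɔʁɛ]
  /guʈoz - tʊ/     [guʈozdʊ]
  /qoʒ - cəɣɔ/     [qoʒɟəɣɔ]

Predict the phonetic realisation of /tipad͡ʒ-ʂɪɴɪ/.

[tipad͡ʒʐɪɴɪ]

The data show progressive voicing assimilation: /ɣ/ → [x] after /t͡ʃ/; /d/ → [t] after /f/; /t/ → [d] after /z/; /c/ → [ɟ] after /ʒ/. In each pair only voicing changes, matching the preceding consonant, while place and manner stay constant.
No alternation appears in [ɳaðʐɛ]: there the adjacent consonants already agree in voicing (/ʐ/ and /ð/ are both voiced), so this form is consistent with the same rule.
/ʂ/ is a voiceless retroflex fricative. The preceding trigger /d͡ʒ/ is voiced, so /ʂ/ must become voiced as well.
A voiced retroflex fricative is [ʐ], so the surface segment is [ʐ].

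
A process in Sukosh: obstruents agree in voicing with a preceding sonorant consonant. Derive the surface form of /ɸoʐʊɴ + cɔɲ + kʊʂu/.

[ɸoʐʊɴɟɔɲgʊʂu]

/c/ is a voiceless palatal stop. The preceding trigger /ɴ/ is voiced, so /c/ must become voiced as well.
A voiced palatal stop is [ɟ], so the surface segment is [ɟ].
The same rule applies at the second boundary: /k/ → [g] next to /ɲ/.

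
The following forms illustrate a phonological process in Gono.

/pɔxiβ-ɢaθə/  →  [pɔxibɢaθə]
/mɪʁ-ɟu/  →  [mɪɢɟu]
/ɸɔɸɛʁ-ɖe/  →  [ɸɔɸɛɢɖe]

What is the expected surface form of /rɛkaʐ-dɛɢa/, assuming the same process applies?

[rɛkaɖdɛɢa]

The data show regressive manner assimilation: /β/ → [b] before /ɢ/; /ʁ/ → [ɢ] before /ɟ/; /ʁ/ → [ɢ] before /ɖ/. In each pair only manner changes, matching the following consonant, while place and voice stay constant.
The rule targets /ʐ/ (voiced retroflex fricative), which sits before the trigger /d/ (stop).
The voiced retroflex stop is [ɖ], so /ʐ/ → [ɖ].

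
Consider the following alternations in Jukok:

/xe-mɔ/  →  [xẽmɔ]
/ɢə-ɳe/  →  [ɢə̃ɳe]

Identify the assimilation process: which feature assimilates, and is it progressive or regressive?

The vowel /e/ surfaces as nasalised [ẽ] next to the following nasal /m/ — it has acquired the [+nasal] feature of its neighbour.
The other form shows the same pattern: /ə/ → [ə̃] before /ɳ/ — each time a vowel is nasalised next to a following nasal.
Because the conditioning nasal is to the right of the vowel that changes, the process is regressive (anticipatory).

regressive nasality assimilation (vowel nasalisation)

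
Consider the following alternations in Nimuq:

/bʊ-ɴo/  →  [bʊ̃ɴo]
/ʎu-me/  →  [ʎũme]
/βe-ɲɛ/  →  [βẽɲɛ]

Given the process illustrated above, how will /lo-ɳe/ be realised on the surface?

[lõɳe]

The data show regressive nasality assimilation (vowel nasalisation): /ʊ/ → [ʊ̃] before /ɴ/; /u/ → [ũ] before /m/; /e/ → [ẽ] before /ɲ/ — a vowel is nasalised by an immediately following nasal consonant.
The vowel /o/ is adjacent to the following nasal /ɳ/, so it acquires [+nasal] and surfaces as [õ].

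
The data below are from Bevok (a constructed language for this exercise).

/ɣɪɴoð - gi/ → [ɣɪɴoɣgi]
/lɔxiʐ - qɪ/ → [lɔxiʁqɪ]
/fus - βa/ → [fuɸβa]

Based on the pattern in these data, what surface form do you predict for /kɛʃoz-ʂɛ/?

The data show regressive place assimilation: /ð/ → [ɣ] before /g/; /ʐ/ → [ʁ] before /q/; /s/ → [ɸ] before /β/. In each pair only place changes, matching the following consonant, while manner and voice stay constant.
/z/ is a voiced alveolar fricative. The following trigger /ʂ/ is retroflex, so /z/ must become retroflex as well.
Changing only its place to retroflex gives [ʐ] — the voiced retroflex fricative.

[kɛʃoʐʂɛ]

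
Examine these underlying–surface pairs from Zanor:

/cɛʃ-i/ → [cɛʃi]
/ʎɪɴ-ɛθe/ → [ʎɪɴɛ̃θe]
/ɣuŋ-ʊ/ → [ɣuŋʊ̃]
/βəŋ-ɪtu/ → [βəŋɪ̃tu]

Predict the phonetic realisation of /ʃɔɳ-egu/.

[ʃɔɳẽgu]

The data show progressive nasality assimilation (vowel nasalisation): /ɛ/ → [ɛ̃] after /ɴ/; /ʊ/ → [ʊ̃] after /ŋ/; /ɪ/ → [ɪ̃] after /ŋ/ — a vowel is nasalised by an immediately preceding nasal consonant.
No change occurs in [cɛʃi] because the vowel at the boundary is adjacent to an oral consonant, not a nasal (/i/ next to /ʃ/).
/e/ sits next to the nasal /ɳ/ and is therefore nasalised to [ẽ].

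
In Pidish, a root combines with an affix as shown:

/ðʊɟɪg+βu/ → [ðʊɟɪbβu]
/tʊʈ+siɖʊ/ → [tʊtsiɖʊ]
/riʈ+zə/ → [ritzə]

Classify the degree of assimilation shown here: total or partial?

partial assimilation

Comparing underlying and surface forms, /g/ → [b] is the alternation; the neighbouring /β/ is constant.
/g/ is velar while /β/ is bilabial; the output [b] is bilabial, matching the trigger — so the feature that spreads is place.
Manner and voice are unchanged, so the assimilation is partial, not total.
Checking the remaining alternations: /ʈ/ → [t] before /s/ (retroflex → alveolar, matching alveolar); /ʈ/ → [t] before /z/ (retroflex → alveolar, matching alveolar) — only place changes, and always toward the following segment.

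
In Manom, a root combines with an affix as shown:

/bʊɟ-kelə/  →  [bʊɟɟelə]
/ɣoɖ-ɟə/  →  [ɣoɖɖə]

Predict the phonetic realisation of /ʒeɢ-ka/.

The data show progressive total assimilation (/k/ → [ɟ] after /ɟ/; /ɟ/ → [ɖ] after /ɖ/): in every case the target segment becomes identical to its preceding neighbour, copying more than a single feature.
/k/ is the segment targeted by the rule; it sits immediately after /ɢ/, so it assimilates completely and surfaces as [ɢ].

[ʒeɢɢa]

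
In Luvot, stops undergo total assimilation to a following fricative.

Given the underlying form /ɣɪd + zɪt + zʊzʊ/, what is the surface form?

/d/ is the segment targeted by the rule; it sits immediately before /z/, so it assimilates completely and surfaces as [z].
The same rule applies at the second boundary: /t/ → [z] next to /z/.

[ɣɪzzɪzzʊzʊ]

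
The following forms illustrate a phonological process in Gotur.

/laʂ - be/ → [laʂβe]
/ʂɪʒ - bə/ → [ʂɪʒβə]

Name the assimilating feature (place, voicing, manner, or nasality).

The segment that alternates is /b/, which surfaces as [β] when adjacent to /ʂ/.
/b/ is a stop while /ʂ/ is a fricative; the output [β] is a fricative, matching the trigger — so the feature that spreads is manner.
The other alternating form patterns the same way: /b/ → [β] after /ʒ/ (stop → fricative, matching a fricative) — only manner changes, and always toward the preceding segment.

manner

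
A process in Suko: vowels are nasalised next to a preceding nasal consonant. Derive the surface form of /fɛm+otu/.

/o/ sits next to the nasal /m/ and is therefore nasalised to [õ].

[fɛmõtu]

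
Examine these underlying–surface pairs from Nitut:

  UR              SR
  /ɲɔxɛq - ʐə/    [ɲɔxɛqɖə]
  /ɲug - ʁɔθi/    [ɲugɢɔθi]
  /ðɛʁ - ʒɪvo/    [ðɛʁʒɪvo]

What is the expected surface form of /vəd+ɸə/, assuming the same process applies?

The data show progressive manner assimilation: /ʐ/ → [ɖ] after /q/; /ʁ/ → [ɢ] after /g/. In each pair only manner changes, matching the preceding consonant, while place and voice stay constant.
No alternation appears in [ðɛʁʒɪvo]: there the adjacent consonants already agree in manner (/ʒ/ and /ʁ/ are both fricatives), so this form is consistent with the same rule.
The rule targets /ɸ/ (voiceless bilabial fricative), which sits after the trigger /d/ (stop).
A voiceless bilabial stop is [p], so the surface segment is [p].

[vədpə]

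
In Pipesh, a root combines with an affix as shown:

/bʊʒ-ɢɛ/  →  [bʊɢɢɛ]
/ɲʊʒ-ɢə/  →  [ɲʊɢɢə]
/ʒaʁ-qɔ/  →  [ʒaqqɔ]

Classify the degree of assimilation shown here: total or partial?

Underlying /ʒ/ is realised as [ɢ] next to /ɢ/; /ɢ/ itself does not change.
The output [ɢ] is identical to the trigger /ɢ/ — every feature (place, manner, voicing) has been copied — so this is total assimilation.
The other form behaves the same way: /ʁ/ → [q] before /q/ — in each case the output is a copy of the following consonant.

total assimilation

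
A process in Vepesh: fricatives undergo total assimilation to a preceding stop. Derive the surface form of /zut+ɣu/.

[zuttu]

/ɣ/ is the segment targeted by the rule; it sits immediately after /t/, so it assimilates completely and surfaces as [t].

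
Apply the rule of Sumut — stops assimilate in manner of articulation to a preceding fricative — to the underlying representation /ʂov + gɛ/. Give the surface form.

/g/ is a voiced velar stop. The preceding trigger /v/ is a fricative, so /g/ must become a fricative as well.
Changing only its manner to fricative gives [ɣ] — the voiced velar fricative.

[ʂovɣɛ]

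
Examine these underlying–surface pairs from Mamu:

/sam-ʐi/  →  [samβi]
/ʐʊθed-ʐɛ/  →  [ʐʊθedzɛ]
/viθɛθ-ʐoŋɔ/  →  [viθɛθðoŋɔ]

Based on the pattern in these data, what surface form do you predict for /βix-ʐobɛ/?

The data show progressive place assimilation: /ʐ/ → [β] after /m/; /ʐ/ → [z] after /d/; /ʐ/ → [ð] after /θ/. In each pair only place changes, matching the preceding consonant, while manner and voice stay constant.
The rule targets /ʐ/ (voiced retroflex fricative), which sits after the trigger /x/ (velar).
Changing only its place to velar gives [ɣ] — the voiced velar fricative.

[βixɣobɛ]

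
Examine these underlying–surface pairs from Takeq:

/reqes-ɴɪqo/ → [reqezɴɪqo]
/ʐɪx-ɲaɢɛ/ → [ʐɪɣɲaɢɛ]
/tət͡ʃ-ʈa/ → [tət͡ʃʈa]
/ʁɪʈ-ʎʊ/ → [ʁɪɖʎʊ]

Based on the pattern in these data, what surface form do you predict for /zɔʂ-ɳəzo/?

The data show regressive voicing assimilation: /s/ → [z] before /ɴ/; /x/ → [ɣ] before /ɲ/; /ʈ/ → [ɖ] before /ʎ/. In each pair only voicing changes, matching the following consonant, while place and manner stay constant.
No alternation appears in [tət͡ʃʈa]: there the adjacent consonants already agree in voicing (/t͡ʃ/ and /ʈ/ are both voiceless), so this form is consistent with the same rule.
The rule targets /ʂ/ (voiceless retroflex fricative), which sits before the trigger /ɳ/ (voiced).
The voiced retroflex fricative is [ʐ], so /ʂ/ → [ʐ].

[zɔʐɳəzo]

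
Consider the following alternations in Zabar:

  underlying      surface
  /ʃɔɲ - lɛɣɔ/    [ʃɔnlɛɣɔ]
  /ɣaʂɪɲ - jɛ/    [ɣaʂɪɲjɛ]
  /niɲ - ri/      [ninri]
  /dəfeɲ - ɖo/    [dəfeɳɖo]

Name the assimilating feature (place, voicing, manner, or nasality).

The segment that alternates is /ɲ/, which surfaces as [n] when adjacent to /l/.
/ɲ/ is palatal while /l/ is alveolar; the output [n] is alveolar, matching the trigger — so the feature that spreads is place.
Checking the remaining alternations: /ɲ/ → [n] before /r/ (palatal → alveolar, matching alveolar); /ɲ/ → [ɳ] before /ɖ/ (palatal → retroflex, matching retroflex) — only place changes, and always toward the following segment.
No alternation appears in [ɣaʂɪɲjɛ]: there the adjacent consonants already agree in place (/ɲ/ and /j/ are both palatal), so this form is consistent with the same rule.

place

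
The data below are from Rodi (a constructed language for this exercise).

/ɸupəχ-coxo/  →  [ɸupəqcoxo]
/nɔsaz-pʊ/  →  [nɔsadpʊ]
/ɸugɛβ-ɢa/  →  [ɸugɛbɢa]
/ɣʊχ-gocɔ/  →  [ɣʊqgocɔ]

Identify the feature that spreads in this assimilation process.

Comparing underlying and surface forms, /χ/ → [q] is the alternation; the neighbouring /c/ is constant.
/χ/ is a fricative while /c/ is a stop; the output [q] is a stop, matching the trigger — so the feature that spreads is manner.
The same holds elsewhere in the data: /z/ → [d] before /p/ (fricative → stop, matching a stop); /β/ → [b] before /ɢ/ (fricative → stop, matching a stop); /χ/ → [q] before /g/ (fricative → stop, matching a stop) — only manner changes, and always toward the following segment.

manner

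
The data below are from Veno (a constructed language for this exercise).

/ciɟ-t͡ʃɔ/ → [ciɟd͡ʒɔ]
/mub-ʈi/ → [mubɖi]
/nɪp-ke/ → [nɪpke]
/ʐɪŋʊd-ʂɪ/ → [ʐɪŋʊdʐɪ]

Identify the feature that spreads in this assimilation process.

Underlying /t͡ʃ/ is realised as [d͡ʒ] next to /ɟ/; /ɟ/ itself does not change.
The change voiceless → voiced matches the voicing of the preceding /ɟ/, identifying this as voicing assimilation.
Checking the remaining alternations: /ʈ/ → [ɖ] after /b/ (voiceless → voiced, matching voiced); /ʂ/ → [ʐ] after /d/ (voiceless → voiced, matching voiced) — only voicing changes, and always toward the preceding segment.
Nothing changes in [nɪpke]: there the adjacent consonants already agree in voicing (/k/ and /p/ are both voiceless), so this form is consistent with the same rule.

voicing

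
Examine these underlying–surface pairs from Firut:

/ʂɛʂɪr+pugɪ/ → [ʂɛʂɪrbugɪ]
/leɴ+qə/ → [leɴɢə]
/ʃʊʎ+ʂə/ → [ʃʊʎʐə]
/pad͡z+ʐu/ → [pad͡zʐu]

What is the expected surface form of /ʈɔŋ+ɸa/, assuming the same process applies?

The data show progressive voicing assimilation: /p/ → [b] after /r/; /q/ → [ɢ] after /ɴ/; /ʂ/ → [ʐ] after /ʎ/. In each pair only voicing changes, matching the preceding consonant, while place and manner stay constant.
Nothing changes in [pad͡zʐu]: there the adjacent consonants already agree in voicing (/ʐ/ and /d͡z/ are both voiced), so this form is consistent with the same rule.
/ɸ/ is a voiceless bilabial fricative. The preceding trigger /ŋ/ is voiced, so /ɸ/ must become voiced as well.
A voiced bilabial fricative is [β], so the surface segment is [β].

[ʈɔŋβa]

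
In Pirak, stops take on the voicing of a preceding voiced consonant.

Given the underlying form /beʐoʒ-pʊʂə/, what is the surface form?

The rule targets /p/ (voiceless bilabial stop), which sits after the trigger /ʒ/ (voiced).
The voiced bilabial stop is [b], so /p/ → [b].

[beʐoʒbʊʂə]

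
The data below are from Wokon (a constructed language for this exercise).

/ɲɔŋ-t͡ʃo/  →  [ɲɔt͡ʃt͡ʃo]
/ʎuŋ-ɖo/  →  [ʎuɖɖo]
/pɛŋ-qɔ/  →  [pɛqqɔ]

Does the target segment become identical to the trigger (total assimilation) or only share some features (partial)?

total assimilation

The segment that alternates is /ŋ/, which surfaces as [t͡ʃ] when adjacent to /t͡ʃ/.
The output [t͡ʃ] is identical to the trigger /t͡ʃ/ — every feature (place, manner, voicing) has been copied — so this is total assimilation.
The other forms behave the same way: /ŋ/ → [ɖ] before /ɖ/; /ŋ/ → [q] before /q/ — in each case the output is a copy of the following consonant.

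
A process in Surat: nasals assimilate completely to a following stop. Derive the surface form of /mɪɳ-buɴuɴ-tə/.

/ɳ/ is the segment targeted by the rule; it sits immediately before /b/, so it assimilates completely and surfaces as [b].
At the second juncture, /ɴ/ likewise becomes [t] adjacent to /t/.

[mɪbbuɴuttə]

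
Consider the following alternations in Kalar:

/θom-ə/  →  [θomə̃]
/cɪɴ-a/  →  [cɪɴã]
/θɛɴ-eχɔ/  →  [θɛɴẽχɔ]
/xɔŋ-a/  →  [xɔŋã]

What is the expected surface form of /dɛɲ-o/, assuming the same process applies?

[dɛɲõ]

The data show progressive nasality assimilation (vowel nasalisation): /ə/ → [ə̃] after /m/; /a/ → [ã] after /ɴ/; /e/ → [ẽ] after /ɴ/; /a/ → [ã] after /ŋ/ — a vowel is nasalised by an immediately preceding nasal consonant.
/o/ sits next to the nasal /ɲ/ and is therefore nasalised to [õ].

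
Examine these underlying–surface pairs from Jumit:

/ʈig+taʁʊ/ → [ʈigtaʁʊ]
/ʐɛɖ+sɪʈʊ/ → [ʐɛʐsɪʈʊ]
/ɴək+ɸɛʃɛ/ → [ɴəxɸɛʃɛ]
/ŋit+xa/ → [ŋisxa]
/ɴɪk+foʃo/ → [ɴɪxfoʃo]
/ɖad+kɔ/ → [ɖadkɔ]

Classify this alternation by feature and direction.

Comparing underlying and surface forms, /ɖ/ → [ʐ] is the alternation; the neighbouring /s/ is constant.
The change stop → fricative matches the manner of the following /s/, identifying this as manner assimilation.
Place and voice are unchanged, so the assimilation is partial, not total.
The other alternating forms pattern the same way: /k/ → [x] before /ɸ/ (stop → fricative, matching a fricative); /t/ → [s] before /x/ (stop → fricative, matching a fricative); /k/ → [x] before /f/ (stop → fricative, matching a fricative) — only manner changes, and always toward the following segment.
No alternation appears in [ʈigtaʁʊ], [ɖadkɔ]: there the adjacent consonants already agree in manner (/g/ and /t/ are both stops; /d/ and /k/ are both stops), so these forms are consistent with the same rule.
Since the segment that changes precedes the conditioning segment, the assimilation is regressive.

regressive manner assimilation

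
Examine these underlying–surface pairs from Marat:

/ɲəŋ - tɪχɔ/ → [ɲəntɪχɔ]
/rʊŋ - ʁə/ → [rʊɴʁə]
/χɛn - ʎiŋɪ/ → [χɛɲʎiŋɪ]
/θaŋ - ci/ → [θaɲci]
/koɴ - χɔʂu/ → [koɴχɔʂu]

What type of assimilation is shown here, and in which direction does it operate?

The segment that alternates is /ŋ/, which surfaces as [n] when adjacent to /t/.
/ŋ/ is velar while /t/ is alveolar; the output [n] is alveolar, matching the trigger — so the feature that spreads is place.
Manner and voice are unchanged, so the assimilation is partial, not total.
Checking the remaining alternations: /ŋ/ → [ɴ] before /ʁ/ (velar → uvular, matching uvular); /n/ → [ɲ] before /ʎ/ (alveolar → palatal, matching palatal); /ŋ/ → [ɲ] before /c/ (velar → palatal, matching palatal) — only place changes, and always toward the following segment.
No alternation appears in [koɴχɔʂu]: there the adjacent consonants already agree in place (/ɴ/ and /χ/ are both uvular), so this form is consistent with the same rule.
The trigger is the following segment, so the direction is regressive (anticipatory).

regressive place assimilation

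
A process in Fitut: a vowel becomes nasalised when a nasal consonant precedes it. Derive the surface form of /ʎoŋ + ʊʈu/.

[ʎoŋʊ̃ʈu]

/ʊ/ sits next to the nasal /ŋ/ and is therefore nasalised to [ʊ̃].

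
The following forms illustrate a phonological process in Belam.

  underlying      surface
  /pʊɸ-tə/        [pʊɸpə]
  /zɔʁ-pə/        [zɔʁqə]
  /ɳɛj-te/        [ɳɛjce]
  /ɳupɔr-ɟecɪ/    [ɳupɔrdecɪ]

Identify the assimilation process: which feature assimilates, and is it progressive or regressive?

Underlying /t/ is realised as [p] next to /ɸ/; /ɸ/ itself does not change.
The change alveolar → bilabial matches the place of the preceding /ɸ/, identifying this as place assimilation.
Manner and voice are unchanged, so the assimilation is partial, not total.
Checking the remaining alternations: /p/ → [q] after /ʁ/ (bilabial → uvular, matching uvular); /t/ → [c] after /j/ (alveolar → palatal, matching palatal); /ɟ/ → [d] after /r/ (palatal → alveolar, matching alveolar) — only place changes, and always toward the preceding segment.
Since the segment that changes follows the conditioning segment, the assimilation is progressive.

progressive place assimilation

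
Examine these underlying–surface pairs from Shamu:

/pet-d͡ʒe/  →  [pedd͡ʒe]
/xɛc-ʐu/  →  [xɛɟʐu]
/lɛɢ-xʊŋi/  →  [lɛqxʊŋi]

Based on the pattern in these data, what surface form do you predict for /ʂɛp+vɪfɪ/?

[ʂɛbvɪfɪ]

The data show regressive voicing assimilation: /t/ → [d] before /d͡ʒ/; /c/ → [ɟ] before /ʐ/; /ɢ/ → [q] before /x/. In each pair only voicing changes, matching the following consonant, while place and manner stay constant.
/p/ is a voiceless bilabial stop. The following trigger /v/ is voiced, so /p/ must become voiced as well.
A voiced bilabial stop is [b], so the surface segment is [b].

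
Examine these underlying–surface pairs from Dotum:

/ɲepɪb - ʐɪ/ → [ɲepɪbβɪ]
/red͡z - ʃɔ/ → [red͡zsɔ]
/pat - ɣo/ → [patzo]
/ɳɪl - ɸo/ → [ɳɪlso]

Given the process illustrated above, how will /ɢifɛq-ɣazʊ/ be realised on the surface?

[ɢifɛqʁazʊ]

The data show progressive place assimilation: /ʐ/ → [β] after /b/; /ʃ/ → [s] after /d͡z/; /ɣ/ → [z] after /t/; /ɸ/ → [s] after /l/. In each pair only place changes, matching the preceding consonant, while manner and voice stay constant.
The rule targets /ɣ/ (voiced velar fricative), which sits after the trigger /q/ (uvular).
The voiced uvular fricative is [ʁ], so /ɣ/ → [ʁ].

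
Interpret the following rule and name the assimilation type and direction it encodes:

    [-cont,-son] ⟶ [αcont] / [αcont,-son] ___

The rule copies [cont] (continuancy) from the environment onto the target stops; since [±cont] encodes the stop/fricative manner contrast, the assimilating dimension is manner.
The conditioning segment sits to the left of the focus bar, meaning the trigger precedes the segment that changes — progressive assimilation.

progressive manner assimilation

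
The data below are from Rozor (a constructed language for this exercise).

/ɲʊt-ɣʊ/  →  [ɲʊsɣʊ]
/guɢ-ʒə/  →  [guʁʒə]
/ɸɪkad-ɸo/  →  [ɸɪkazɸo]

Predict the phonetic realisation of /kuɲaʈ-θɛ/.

The data show regressive manner assimilation: /t/ → [s] before /ɣ/; /ɢ/ → [ʁ] before /ʒ/; /d/ → [z] before /ɸ/. In each pair only manner changes, matching the following consonant, while place and voice stay constant.
/ʈ/ is a voiceless retroflex stop. The following trigger /θ/ is a fricative, so /ʈ/ must become a fricative as well.
The voiceless retroflex fricative is [ʂ], so /ʈ/ → [ʂ].

[kuɲaʂθɛ]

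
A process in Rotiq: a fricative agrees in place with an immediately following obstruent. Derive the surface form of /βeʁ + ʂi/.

/ʁ/ is a voiced uvular fricative. The following trigger /ʂ/ is retroflex, so /ʁ/ must become retroflex as well.
The voiced retroflex fricative is [ʐ], so /ʁ/ → [ʐ].

[βeʐʂi]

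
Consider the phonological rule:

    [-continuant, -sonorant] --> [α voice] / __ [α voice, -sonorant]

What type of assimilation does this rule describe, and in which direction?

regressive voicing assimilation

The shared variable α links the value of [voice] on the target to the same value on the neighbouring segment, so voicing is the feature that assimilates.
The conditioning segment sits to the right of the focus bar, meaning the trigger follows the segment that changes — regressive assimilation.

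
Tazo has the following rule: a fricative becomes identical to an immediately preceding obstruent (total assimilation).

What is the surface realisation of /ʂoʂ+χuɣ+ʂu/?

/χ/ is the segment targeted by the rule; it sits immediately after /ʂ/, so it assimilates completely and surfaces as [ʂ].
At the second juncture, /ʂ/ likewise becomes [ɣ] adjacent to /ɣ/.

[ʂoʂʂuɣɣu]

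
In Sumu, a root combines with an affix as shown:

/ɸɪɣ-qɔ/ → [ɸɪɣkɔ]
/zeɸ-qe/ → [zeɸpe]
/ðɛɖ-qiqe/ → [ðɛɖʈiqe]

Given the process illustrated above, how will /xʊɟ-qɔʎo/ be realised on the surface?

[xʊɟcɔʎo]

The data show progressive place assimilation: /q/ → [k] after /ɣ/; /q/ → [p] after /ɸ/; /q/ → [ʈ] after /ɖ/. In each pair only place changes, matching the preceding consonant, while manner and voice stay constant.
The rule targets /q/ (voiceless uvular stop), which sits after the trigger /ɟ/ (palatal).
Changing only its place to palatal gives [c] — the voiceless palatal stop.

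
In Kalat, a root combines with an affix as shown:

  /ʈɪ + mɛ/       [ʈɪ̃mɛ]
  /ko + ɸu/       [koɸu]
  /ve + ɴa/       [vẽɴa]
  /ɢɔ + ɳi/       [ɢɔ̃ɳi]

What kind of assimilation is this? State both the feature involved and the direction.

The vowel /ɪ/ surfaces as nasalised [ɪ̃] next to the following nasal /m/ — it has acquired the [+nasal] feature of its neighbour.
The other forms show the same pattern: /e/ → [ẽ] before /ɴ/; /ɔ/ → [ɔ̃] before /ɳ/ — each time a vowel is nasalised next to a following nasal.
No change occurs in [koɸu] because the vowel at the boundary is adjacent to an oral consonant, not a nasal (/o/ next to /ɸ/).
Because the conditioning nasal is to the right of the vowel that changes, the process is regressive (anticipatory).

regressive nasality assimilation (vowel nasalisation)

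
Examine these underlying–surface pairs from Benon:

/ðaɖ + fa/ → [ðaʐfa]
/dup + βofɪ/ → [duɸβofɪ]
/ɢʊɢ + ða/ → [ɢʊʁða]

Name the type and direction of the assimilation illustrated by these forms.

The segment that alternates is /ɖ/, which surfaces as [ʐ] when adjacent to /f/.
The change stop → fricative matches the manner of the following /f/, identifying this as manner assimilation.
Place and voice are unchanged, so the assimilation is partial, not total.
Checking the remaining alternations: /p/ → [ɸ] before /β/ (stop → fricative, matching a fricative); /ɢ/ → [ʁ] before /ð/ (stop → fricative, matching a fricative) — only manner changes, and always toward the following segment.
Since the segment that changes precedes the conditioning segment, the assimilation is regressive.

regressive manner assimilation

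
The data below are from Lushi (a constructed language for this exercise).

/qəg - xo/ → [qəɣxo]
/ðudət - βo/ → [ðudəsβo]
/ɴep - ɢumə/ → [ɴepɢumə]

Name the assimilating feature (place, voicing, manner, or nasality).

Underlying /g/ is realised as [ɣ] next to /x/; /x/ itself does not change.
/g/ is a stop while /x/ is a fricative; the output [ɣ] is a fricative, matching the trigger — so the feature that spreads is manner.
The same holds elsewhere in the data: /t/ → [s] before /β/ (stop → fricative, matching a fricative) — only manner changes, and always toward the following segment.
Nothing changes in [ɴepɢumə]: there the adjacent consonants already agree in manner (/p/ and /ɢ/ are both stops), so this form is consistent with the same rule.

manner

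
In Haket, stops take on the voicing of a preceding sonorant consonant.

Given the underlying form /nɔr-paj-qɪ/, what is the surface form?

[nɔrbajɢɪ]

/p/ is a voiceless bilabial stop. The preceding trigger /r/ is voiced, so /p/ must become voiced as well.
The voiced bilabial stop is [b], so /p/ → [b].
At the second juncture, /q/ likewise becomes [ɢ] adjacent to /j/.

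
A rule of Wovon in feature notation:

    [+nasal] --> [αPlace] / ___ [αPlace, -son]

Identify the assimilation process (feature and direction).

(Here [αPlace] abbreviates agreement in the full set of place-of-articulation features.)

regressive place assimilation

The shared variable α links the value of the place features (abbreviated [Place]) on the target to the same value on the neighbouring segment, so place is the feature that assimilates.
The conditioning segment sits to the right of the focus bar, meaning the trigger follows the segment that changes — regressive assimilation.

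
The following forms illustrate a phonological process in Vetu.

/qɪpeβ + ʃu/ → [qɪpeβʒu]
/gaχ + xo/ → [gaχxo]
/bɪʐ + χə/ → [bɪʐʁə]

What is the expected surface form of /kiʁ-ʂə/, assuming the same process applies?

[kiʁʐə]

The data show progressive voicing assimilation: /ʃ/ → [ʒ] after /β/; /χ/ → [ʁ] after /ʐ/. In each pair only voicing changes, matching the preceding consonant, while place and manner stay constant.
Nothing changes in [gaχxo]: there the adjacent consonants already agree in voicing (/x/ and /χ/ are both voiceless), so this form is consistent with the same rule.
/ʂ/ is a voiceless retroflex fricative. The preceding trigger /ʁ/ is voiced, so /ʂ/ must become voiced as well.
Changing only its voicing to voiced gives [ʐ] — the voiced retroflex fricative.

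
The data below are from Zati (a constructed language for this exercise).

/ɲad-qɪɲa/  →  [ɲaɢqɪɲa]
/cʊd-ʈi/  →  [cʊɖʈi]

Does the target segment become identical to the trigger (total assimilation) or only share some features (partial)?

partial assimilation

Underlying /d/ is realised as [ɢ] next to /q/; /q/ itself does not change.
The change alveolar → uvular matches the place of the following /q/, identifying this as place assimilation.
Manner and voice are unchanged, so the assimilation is partial, not total.
Checking the remaining alternation: /d/ → [ɖ] before /ʈ/ (alveolar → retroflex, matching retroflex) — only place changes, and always toward the following segment.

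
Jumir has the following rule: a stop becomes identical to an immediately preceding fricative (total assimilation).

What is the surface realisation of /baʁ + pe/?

[baʁʁe]

/p/ is the segment targeted by the rule; it sits immediately after /ʁ/, so it assimilates completely and surfaces as [ʁ].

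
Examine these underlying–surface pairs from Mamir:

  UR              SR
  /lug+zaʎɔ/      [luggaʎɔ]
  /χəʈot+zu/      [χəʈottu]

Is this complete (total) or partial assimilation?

total assimilation

Underlying /z/ is realised as [g] next to /g/; /g/ itself does not change.
The output [g] is identical to the trigger /g/ — every feature (place, manner, voicing) has been copied — so this is total assimilation.
The remaining alternation confirms this: /z/ → [t] after /t/ — in each case the output is a copy of the preceding consonant.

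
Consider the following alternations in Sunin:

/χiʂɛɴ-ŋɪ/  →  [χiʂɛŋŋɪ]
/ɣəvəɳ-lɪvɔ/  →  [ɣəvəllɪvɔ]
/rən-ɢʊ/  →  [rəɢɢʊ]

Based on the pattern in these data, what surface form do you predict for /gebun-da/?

The data show regressive total assimilation (/ɴ/ → [ŋ] before /ŋ/; /ɳ/ → [l] before /l/; /n/ → [ɢ] before /ɢ/): in every case the target segment becomes identical to its following neighbour, copying more than a single feature.
/n/ is the segment targeted by the rule; it sits immediately before /d/, so it assimilates completely and surfaces as [d].

[gebudda]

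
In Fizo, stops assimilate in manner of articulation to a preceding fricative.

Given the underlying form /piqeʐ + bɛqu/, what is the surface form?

The rule targets /b/ (voiced bilabial stop), which sits after the trigger /ʐ/ (fricative).
The voiced bilabial fricative is [β], so /b/ → [β].

[piqeʐβɛqu]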